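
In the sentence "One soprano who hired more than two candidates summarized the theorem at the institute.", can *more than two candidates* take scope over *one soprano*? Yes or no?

Structurally, *more than two candidates* is inside the relative clause *who hired more than two candidates*.
Quantifiers inside a relative clause are trapped there; the RC boundary blocks QR.
There is no licit LF on which *more than two candidates* c-commands *one soprano*.
(Only the surface reading survives: one fixed soprano with respect to all the relevant candidates.)

No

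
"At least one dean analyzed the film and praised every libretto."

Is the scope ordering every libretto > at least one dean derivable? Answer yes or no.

No

*every libretto* sits inside one conjunct of the coordinate structure (*praised every libretto*).
QR out of a conjunct would have to apply non-ATB, which the CSC forbids.
The inverse ordering *every libretto* > *at least one dean* is therefore underivable.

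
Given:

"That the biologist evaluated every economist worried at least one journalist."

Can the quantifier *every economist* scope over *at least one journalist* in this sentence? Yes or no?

No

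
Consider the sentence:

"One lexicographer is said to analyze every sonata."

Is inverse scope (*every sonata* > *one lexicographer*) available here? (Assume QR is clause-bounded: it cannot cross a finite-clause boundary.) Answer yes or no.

*every sonata* is the object of the infinitival complement of a raising predicate; raising infinitives are transparent for QR, so the two DPs are in effect clausemates.
With no island boundary between them, the object can take inverse scope over the subject via ordinary QR within the clause.
So *every sonata* > *one lexicographer* is among the available readings.

Yes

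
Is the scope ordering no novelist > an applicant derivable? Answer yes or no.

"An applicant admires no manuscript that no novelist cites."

*no novelist* sits inside the relative clause *that no novelist cites* modifying *no manuscript*.
The relative clause forms an island for QR, so the quantifier is confined to the head noun's restrictor.
So *no novelist* cannot raise to a position above *an applicant*.

No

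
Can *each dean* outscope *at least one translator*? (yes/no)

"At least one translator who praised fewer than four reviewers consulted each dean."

*each dean* sits in the matrix clause, not in the relative clause on *at least one translator*.
Nothing blocks QR of the lower DP to a position above the higher one, so inverse scope is available.

Yes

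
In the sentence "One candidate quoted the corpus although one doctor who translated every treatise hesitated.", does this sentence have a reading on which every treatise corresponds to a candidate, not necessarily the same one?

The described interpretation is the *every treatise* > *one candidate* scoping.
*every treatise* is embedded in the relative clause *who translated every treatise*, which is itself inside the adjunct *although one doctor who translated every treatise hesitated*.
Even if one barrier were somehow void, the other would still block QR.
So *every treatise* cannot raise to a position above *one candidate*.

No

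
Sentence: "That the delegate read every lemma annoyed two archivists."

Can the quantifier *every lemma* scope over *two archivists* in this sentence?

No

The DP *every lemma* is contained in the sentential subject *that the delegate read every lemma*.
The subject-island constraint blocks QR out of a clausal subject.
So *every lemma* cannot raise to a position above *two archivists*.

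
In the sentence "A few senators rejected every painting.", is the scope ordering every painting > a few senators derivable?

Yes

*every painting* and *a few senators* are in the same minimal clause.
With no island boundary between them, the object can take inverse scope over the subject via ordinary QR within the clause.
The sentence is scopally ambiguous between *a few senators* > *every painting* and *every painting* > *a few senators*.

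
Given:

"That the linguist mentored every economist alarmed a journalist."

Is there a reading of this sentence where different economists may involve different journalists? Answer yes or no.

No

The described interpretation is the *every economist* > *a journalist* scoping.
*every economist* sits inside the sentential subject *that the linguist mentored every economist*.
Clausal subjects are scope islands; QR from inside the subject into the matrix is barred.
The ordering *every economist* > *a journalist* is therefore underivable.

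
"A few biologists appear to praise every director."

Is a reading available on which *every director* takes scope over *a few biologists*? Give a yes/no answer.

Yes

Raising constructions are monoclausal for scope purposes; *every director* is not separated from *a few biologists* by any island.
With no island boundary between them, the object can take inverse scope over the subject via ordinary QR within the clause.
So *every director* > *a few biologists* is among the available readings.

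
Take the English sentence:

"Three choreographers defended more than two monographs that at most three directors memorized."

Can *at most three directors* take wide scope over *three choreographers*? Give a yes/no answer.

No

*at most three directors* is embedded in the relative clause *that at most three directors memorized* modifying *more than two monographs*.
QR out of a relative clause is ruled out by the relative-clause island constraint.
*at most three directors* is confined to the island and cannot take scope over *three choreographers*.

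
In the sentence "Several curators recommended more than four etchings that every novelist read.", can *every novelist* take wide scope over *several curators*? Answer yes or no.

*every novelist* is embedded in the relative clause *that every novelist read* modifying *more than four etchings*.
Relative clauses are scope islands: a quantifier cannot QR out of a relative clause to take scope in the matrix clause.
Hence only narrow scope for *every novelist* (under *several curators*) survives.

No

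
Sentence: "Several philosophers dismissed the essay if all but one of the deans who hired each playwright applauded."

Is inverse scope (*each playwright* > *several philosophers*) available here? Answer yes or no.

No

Structurally, *each playwright* is inside the relative clause *who hired each playwright*, which is itself inside the adjunct *if all but one of the deans who hired each playwright applauded*.
The quantifier would have to escape first the RC and then the adjunct — two independent island violations.
Hence only narrow scope for *each playwright* (under *several philosophers*) survives.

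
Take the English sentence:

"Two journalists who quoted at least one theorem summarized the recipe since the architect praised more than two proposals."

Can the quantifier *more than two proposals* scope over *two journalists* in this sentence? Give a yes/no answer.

The DP *more than two proposals* is contained in the adjunct clause *since the architect praised more than two proposals*.
The adjunct-island constraint bars QR out of an adverbial clause.
Hence only narrow scope for *more than two proposals* (under *two journalists*) survives.

No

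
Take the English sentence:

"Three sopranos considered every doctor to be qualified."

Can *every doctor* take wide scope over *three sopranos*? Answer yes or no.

Yes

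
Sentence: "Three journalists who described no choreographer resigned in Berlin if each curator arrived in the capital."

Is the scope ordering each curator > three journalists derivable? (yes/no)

No

*each curator* occurs within the adjunct clause *if each curator arrived in the capital*.
Adverbial clauses are not L-marked, so they are barriers for QR — the quantifier cannot escape the adjunct.
So *each curator* cannot raise high enough to outscope *three journalists*; only the surface ordering *three journalists* > *each curator* is available.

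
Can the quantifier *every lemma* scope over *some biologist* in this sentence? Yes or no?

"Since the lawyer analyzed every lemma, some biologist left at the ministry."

No

*every lemma* is embedded in the adjunct clause *since the lawyer analyzed every lemma*.
Adjunct clauses are scope islands: a quantifier inside an adjunct cannot raise into the matrix clause.
*every lemma* > *some biologist* would require crossing that boundary, which is illicit.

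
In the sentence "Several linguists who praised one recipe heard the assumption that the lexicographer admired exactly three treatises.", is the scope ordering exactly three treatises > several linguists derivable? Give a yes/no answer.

No

*exactly three treatises* is embedded in the complex NP *the assumption that the lexicographer admired exactly three treatises*.
The Complex NP Constraint bars QR out of the complement clause of a noun.
So *exactly three treatises* cannot raise high enough to outscope *several linguists*; only the surface ordering *several linguists* > *exactly three treatises* is available.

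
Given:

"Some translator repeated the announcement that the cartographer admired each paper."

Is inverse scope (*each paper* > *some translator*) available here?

The DP *each paper* is contained in the complex NP *the announcement that the cartographer admired each paper*.
A that-clause complement to a noun is an island; QR cannot cross the NP boundary.
*each paper* is confined to the island and cannot take scope over *some translator*.
(Only the surface reading survives: one fixed translator with respect to all the relevant papers.)

No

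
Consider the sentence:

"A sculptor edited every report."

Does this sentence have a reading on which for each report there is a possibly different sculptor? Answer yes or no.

This is the *every report* > *a sculptor* reading.
*every report* is the matrix object and *a sculptor* the matrix subject; the two are clausemates.
Clause-internal QR can adjoin the lower DP above the subject, yielding the inverse reading.

Yes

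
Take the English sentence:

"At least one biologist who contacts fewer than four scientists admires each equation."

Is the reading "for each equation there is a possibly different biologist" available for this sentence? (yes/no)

Yes

That reading corresponds to *each equation* > *at least one biologist*.
*each equation* is a matrix argument; only *at least one biologist* is modified by the relative clause *who contacts fewer than four scientists*, so the RC island is irrelevant to the target quantifier.
Ordinary QR to a clause-peripheral position gives the wide-scope LF for the lower DP.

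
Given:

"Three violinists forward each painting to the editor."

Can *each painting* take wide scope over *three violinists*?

*each painting* and *three violinists* are in the same minimal clause.
Clause-internal QR can adjoin the lower DP above the subject, yielding the inverse reading.

Yes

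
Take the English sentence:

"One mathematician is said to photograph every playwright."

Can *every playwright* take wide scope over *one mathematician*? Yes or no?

Yes

Raising constructions are monoclausal for scope purposes; *every playwright* is not separated from *one mathematician* by any island.
No island intervenes, so both surface and inverse scope are derivable.
So *every playwright* > *one mathematician* is among the available readings.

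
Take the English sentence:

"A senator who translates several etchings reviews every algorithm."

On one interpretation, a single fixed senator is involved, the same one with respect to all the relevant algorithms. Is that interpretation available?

Yes

The described interpretation is the *a senator* > *every algorithm* scoping.
That is the surface-scope ordering, which is always one of the available readings — island constraints only ever restrict inverse scope.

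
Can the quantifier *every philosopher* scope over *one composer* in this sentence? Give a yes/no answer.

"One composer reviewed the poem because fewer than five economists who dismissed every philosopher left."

The DP *every philosopher* is contained in the relative clause *who dismissed every philosopher*, which is itself inside the adjunct *because fewer than five economists who dismissed every philosopher left*.
Two island boundaries intervene — the relative clause and the adjunct. Either alone would block QR.
So the wide-scope reading for *every philosopher* is blocked.

No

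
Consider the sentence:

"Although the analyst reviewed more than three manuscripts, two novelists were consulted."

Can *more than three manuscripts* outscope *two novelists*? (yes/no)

Structurally, *more than three manuscripts* is inside the adjunct clause *although the analyst reviewed more than three manuscripts*.
Scope out of an adjunct clause is unavailable: QR respects the adjunct-island constraint.
*more than three manuscripts* > *two novelists* would require crossing that boundary, which is illicit.

No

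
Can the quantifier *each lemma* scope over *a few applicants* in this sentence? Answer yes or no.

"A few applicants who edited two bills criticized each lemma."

Yes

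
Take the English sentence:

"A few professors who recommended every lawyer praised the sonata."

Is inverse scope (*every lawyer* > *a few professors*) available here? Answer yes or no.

*every lawyer* sits inside the relative clause *who recommended every lawyer*.
Relative clauses block scope extraction: QR cannot target a position outside the modified NP.
So the wide-scope reading for *every lawyer* is blocked.

No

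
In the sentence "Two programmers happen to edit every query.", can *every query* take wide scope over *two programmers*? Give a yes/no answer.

*every query* is inside a raising infinitive, which is transparent to QR (no CP barrier), so it behaves as a matrix argument.
Since no island is crossed, the inverse ordering is licensed alongside surface scope.

Yes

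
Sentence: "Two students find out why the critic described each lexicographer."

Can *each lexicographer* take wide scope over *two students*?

No

The target quantifier *each lexicographer* is part of the embedded question *why the critic described each lexicographer*.
Embedded questions are wh-islands: a quantifier inside an indirect question cannot QR into the matrix clause.
The inverse ordering *each lexicographer* > *two students* is therefore underivable.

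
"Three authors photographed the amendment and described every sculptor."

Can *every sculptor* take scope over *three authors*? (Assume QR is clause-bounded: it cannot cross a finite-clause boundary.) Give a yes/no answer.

No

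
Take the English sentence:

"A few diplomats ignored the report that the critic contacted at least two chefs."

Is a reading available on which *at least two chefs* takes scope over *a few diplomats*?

The DP *at least two chefs* is contained in the complex NP *the report that the critic contacted at least two chefs*.
The Complex NP Constraint bars QR out of the complement clause of a noun.
*at least two chefs* is confined to the island and cannot take scope over *a few diplomats*.

No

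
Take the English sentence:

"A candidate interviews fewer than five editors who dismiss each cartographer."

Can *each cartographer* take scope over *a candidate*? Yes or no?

No

Structurally, *each cartographer* is inside the relative clause *who dismiss each cartographer* modifying *fewer than five editors*.
Relative clauses are scope islands: a quantifier cannot QR out of a relative clause to take scope in the matrix clause.
So *each cartographer* cannot raise high enough to outscope *a candidate*; only the surface ordering *a candidate* > *each cartographer* is available.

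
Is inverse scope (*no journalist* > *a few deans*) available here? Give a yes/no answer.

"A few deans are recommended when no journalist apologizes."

No

Structurally, *no journalist* is inside the adjunct clause *when no journalist apologizes*.
Adjuncts are opaque for quantifier raising; a quantifier in an adjunct stays inside it.
So *no journalist* cannot raise high enough to outscope *a few deans*; only the surface ordering *a few deans* > *no journalist* is available.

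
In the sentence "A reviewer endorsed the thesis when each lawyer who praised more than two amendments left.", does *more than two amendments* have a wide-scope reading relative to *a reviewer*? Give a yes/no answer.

No

*more than two amendments* occurs within the relative clause *who praised more than two amendments*, which is itself inside the adjunct *when each lawyer who praised more than two amendments left*.
Nested islands: the RC island is itself inside an adjunct island, so wide scope is doubly excluded.
There is no licit LF on which *more than two amendments* c-commands *a reviewer*.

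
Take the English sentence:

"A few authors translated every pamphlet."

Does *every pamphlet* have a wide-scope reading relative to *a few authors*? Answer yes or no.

Yes

Both DPs are arguments of the same predicate; there is no clause or island boundary between them.
Ordinary QR to a clause-peripheral position gives the wide-scope LF for the lower DP.
The sentence is scopally ambiguous between *a few authors* > *every pamphlet* and *every pamphlet* > *a few authors*.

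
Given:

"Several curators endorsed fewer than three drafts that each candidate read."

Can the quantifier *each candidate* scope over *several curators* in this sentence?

Structurally, *each candidate* is inside the relative clause *that each candidate read* modifying *fewer than three drafts*.
The relative clause forms an island for QR, so the quantifier is confined to the head noun's restrictor.
So the wide-scope reading for *each candidate* is blocked.

No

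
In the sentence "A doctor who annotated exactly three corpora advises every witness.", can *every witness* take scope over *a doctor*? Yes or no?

Yes

The relative clause *who annotated exactly three corpora* modifies *a doctor*, but *every witness* is not inside that relative clause — it is an argument of the matrix verb.
Nothing blocks QR of the lower DP to a position above the higher one, so inverse scope is available.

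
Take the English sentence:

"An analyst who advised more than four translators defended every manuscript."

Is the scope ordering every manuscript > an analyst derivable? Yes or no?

Although the sentence contains a relative clause (*who advised more than four translators*), *every manuscript* is outside it, in the matrix VP.
With no island boundary between them, the object can take inverse scope over the subject via ordinary QR within the clause.
The sentence is scopally ambiguous between *an analyst* > *every manuscript* and *every manuscript* > *an analyst*.

Yes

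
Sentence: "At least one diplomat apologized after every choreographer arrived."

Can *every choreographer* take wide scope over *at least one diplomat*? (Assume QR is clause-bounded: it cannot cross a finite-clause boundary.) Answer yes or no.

No

The target quantifier *every choreographer* is part of the adjunct clause *after every choreographer arrived*.
Adverbial clauses are not L-marked, so they are barriers for QR — the quantifier cannot escape the adjunct.
The inverse ordering *every choreographer* > *at least one diplomat* is therefore underivable.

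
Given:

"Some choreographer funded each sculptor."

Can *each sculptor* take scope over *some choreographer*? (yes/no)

*each sculptor* is the matrix object and *some choreographer* the matrix subject; the two are clausemates.
Clause-internal QR can adjoin the lower DP above the subject, yielding the inverse reading.
So *each sculptor* > *some choreographer* is among the available readings.

Yes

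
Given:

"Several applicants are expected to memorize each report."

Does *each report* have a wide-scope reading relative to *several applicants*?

The matrix predicate is a raising verb, whose infinitival complement is not a scope island — *each report* can QR into the matrix clause.
Nothing blocks QR of the lower DP to a position above the higher one, so inverse scope is available.

Yes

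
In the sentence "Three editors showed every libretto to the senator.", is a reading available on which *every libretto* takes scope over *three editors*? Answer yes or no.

Yes

*every libretto* and *three editors* are in the same minimal clause.
Clause-internal QR can adjoin the lower DP above the subject, yielding the inverse reading.
The sentence is scopally ambiguous between *three editors* > *every libretto* and *every libretto* > *three editors*.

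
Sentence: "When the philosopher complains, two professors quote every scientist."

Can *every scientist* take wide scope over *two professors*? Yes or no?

Yes

The adjunct clause does not contain *every scientist*, which is the matrix object.
QR within a single clause is free, so the lower quantifier may take scope over the higher one.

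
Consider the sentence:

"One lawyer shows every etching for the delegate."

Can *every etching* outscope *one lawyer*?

*every etching* is the matrix object and *one lawyer* the matrix subject; the two are clausemates.
No island intervenes, so both surface and inverse scope are derivable.

Yes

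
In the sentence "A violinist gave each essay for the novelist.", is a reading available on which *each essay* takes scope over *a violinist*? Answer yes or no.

Yes

*each essay* and *a violinist* are in the same minimal clause.
Since no island is crossed, the inverse ordering is licensed alongside surface scope.
The sentence is scopally ambiguous between *a violinist* > *each essay* and *each essay* > *a violinist*.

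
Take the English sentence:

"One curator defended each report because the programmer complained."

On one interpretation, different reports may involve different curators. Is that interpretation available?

This is the *each report* > *one curator* reading.
The adjunct clause does not contain *each report*, which is the matrix object.
Since no island is crossed, the inverse ordering is licensed alongside surface scope.

Yes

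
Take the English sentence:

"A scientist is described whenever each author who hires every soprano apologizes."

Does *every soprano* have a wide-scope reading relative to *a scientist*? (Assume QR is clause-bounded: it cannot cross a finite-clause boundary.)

The DP *every soprano* is contained in the relative clause *who hires every soprano*, which is itself inside the adjunct *whenever each author who hires every soprano apologizes*.
Nested islands: the RC island is itself inside an adjunct island, so wide scope is doubly excluded.
*every soprano* is confined to the island and cannot take scope over *a scientist*.
(Only the surface reading survives: one fixed scientist with respect to all the relevant sopranos.)

No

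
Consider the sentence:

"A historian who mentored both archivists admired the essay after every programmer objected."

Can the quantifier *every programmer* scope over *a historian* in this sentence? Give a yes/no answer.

No

*every programmer* occurs within the adjunct clause *after every programmer objected*.
Adjuncts are opaque for quantifier raising; a quantifier in an adjunct stays inside it.
So *every programmer* cannot raise to a position above *a historian*.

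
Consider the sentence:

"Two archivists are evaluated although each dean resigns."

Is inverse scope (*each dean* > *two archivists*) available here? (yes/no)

No

The DP *each dean* is contained in the adjunct clause *although each dean resigns*.
Adjunct clauses are scope islands: a quantifier inside an adjunct cannot raise into the matrix clause.
There is no licit LF on which *each dean* c-commands *two archivists*.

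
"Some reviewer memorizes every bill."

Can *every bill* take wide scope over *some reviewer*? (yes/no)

Yes

*some reviewer* and *every bill* are co-arguments of the matrix verb, with nothing but a clause-internal boundary between them.
Ordinary QR to a clause-peripheral position gives the wide-scope LF for the lower DP.
Both orderings are possible: *some reviewer* > *every bill* and *every bill* > *some reviewer*.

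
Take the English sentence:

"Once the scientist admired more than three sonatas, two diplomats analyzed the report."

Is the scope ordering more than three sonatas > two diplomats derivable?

*more than three sonatas* sits inside the adjunct clause *once the scientist admired more than three sonatas*.
Adverbial clauses are not L-marked, so they are barriers for QR — the quantifier cannot escape the adjunct.
*more than three sonatas* is confined to the island and cannot take scope over *two diplomats*.

No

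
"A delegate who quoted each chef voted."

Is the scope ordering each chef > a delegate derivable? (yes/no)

No

*each chef* sits inside the relative clause *who quoted each chef*.
QR out of a relative clause is ruled out by the relative-clause island constraint.
The inverse ordering *each chef* > *a delegate* is therefore underivable.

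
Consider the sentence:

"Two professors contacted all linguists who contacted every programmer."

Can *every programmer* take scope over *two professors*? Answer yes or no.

The target quantifier *every programmer* is part of the relative clause *who contacted every programmer* modifying *all linguists*.
Relative clauses block scope extraction: QR cannot target a position outside the modified NP.
*every programmer* > *two professors* would require crossing that boundary, which is illicit.

No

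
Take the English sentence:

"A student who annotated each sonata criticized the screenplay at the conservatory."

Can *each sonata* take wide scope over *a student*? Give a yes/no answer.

No

*each sonata* sits inside the relative clause *who annotated each sonata*.
Quantifiers inside a relative clause are trapped there; the RC boundary blocks QR.
Hence only narrow scope for *each sonata* (under *a student*) survives.
(Only the surface reading survives: one fixed student with respect to all the relevant sonatas.)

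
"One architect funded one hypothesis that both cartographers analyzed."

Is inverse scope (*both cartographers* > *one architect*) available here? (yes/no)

No

*both cartographers* occurs within the relative clause *that both cartographers analyzed* modifying *one hypothesis*.
Relative clauses block scope extraction: QR cannot target a position outside the modified NP.
Hence only narrow scope for *both cartographers* (under *one architect*) survives.
(Only the surface reading survives: one fixed architect with respect to all the relevant cartographers.)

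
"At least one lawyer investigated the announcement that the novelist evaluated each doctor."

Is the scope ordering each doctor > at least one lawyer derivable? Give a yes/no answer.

No

Structurally, *each doctor* is inside the complex NP *the announcement that the novelist evaluated each doctor*.
The complex NP is opaque for QR — the quantifier is frozen inside the noun's complement.
So *each doctor* cannot raise high enough to outscope *at least one lawyer*; only the surface ordering *at least one lawyer* > *each doctor* is available.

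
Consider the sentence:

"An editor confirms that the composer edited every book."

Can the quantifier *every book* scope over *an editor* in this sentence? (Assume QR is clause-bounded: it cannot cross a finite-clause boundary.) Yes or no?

No

*every book* is embedded in the finite complement clause *that the composer edited every book*.
With QR restricted to its own tensed clause, the embedded quantifier cannot reach a matrix scope position.
So the wide-scope reading for *every book* is blocked.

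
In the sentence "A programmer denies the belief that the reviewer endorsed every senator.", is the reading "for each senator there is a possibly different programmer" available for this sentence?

No

That reading corresponds to *every senator* > *a programmer*.
*every senator* sits inside the complex NP *the belief that the reviewer endorsed every senator*.
The complex NP is opaque for QR — the quantifier is frozen inside the noun's complement.
Hence only narrow scope for *every senator* (under *a programmer*) survives.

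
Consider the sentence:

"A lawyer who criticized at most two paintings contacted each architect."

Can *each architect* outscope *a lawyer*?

Yes

The RC *who criticized at most two paintings* is an island, but *each architect* is not inside it — it is the matrix object, a clausemate of *a lawyer*.
Nothing blocks QR of the lower DP to a position above the higher one, so inverse scope is available.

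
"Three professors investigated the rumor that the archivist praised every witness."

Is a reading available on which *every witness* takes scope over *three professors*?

No

*every witness* occurs within the complex NP *the rumor that the archivist praised every witness*.
The complex NP is opaque for QR — the quantifier is frozen inside the noun's complement.
*every witness* is confined to the island and cannot take scope over *three professors*.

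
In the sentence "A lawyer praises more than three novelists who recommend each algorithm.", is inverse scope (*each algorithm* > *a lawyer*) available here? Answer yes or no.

No

*each algorithm* occurs within the relative clause *who recommend each algorithm* modifying *more than three novelists*.
Relative clauses are scope islands: a quantifier cannot QR out of a relative clause to take scope in the matrix clause.
So *each algorithm* cannot raise to a position above *a lawyer*.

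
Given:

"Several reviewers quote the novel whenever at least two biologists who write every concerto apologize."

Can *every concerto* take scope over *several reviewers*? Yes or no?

The DP *every concerto* is contained in the relative clause *who write every concerto*, which is itself inside the adjunct *whenever at least two biologists who write every concerto apologize*.
Even if one barrier were somehow void, the other would still block QR.
So *every concerto* cannot raise high enough to outscope *several reviewers*; only the surface ordering *several reviewers* > *every concerto* is available.

No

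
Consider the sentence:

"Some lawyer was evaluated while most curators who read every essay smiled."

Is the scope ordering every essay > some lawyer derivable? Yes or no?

No

The DP *every essay* is contained in the relative clause *who read every essay*, which is itself inside the adjunct *while most curators who read every essay smiled*.
The quantifier would have to escape first the RC and then the adjunct — two independent island violations.
So *every essay* cannot raise high enough to outscope *some lawyer*; only the surface ordering *some lawyer* > *every essay* is available.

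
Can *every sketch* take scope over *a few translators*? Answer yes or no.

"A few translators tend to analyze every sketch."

Yes

The matrix predicate is a raising verb, whose infinitival complement is not a scope island — *every sketch* can QR into the matrix clause.
Ordinary QR to a clause-peripheral position gives the wide-scope LF for the lower DP.
So *every sketch* > *a few translators* is among the available readings.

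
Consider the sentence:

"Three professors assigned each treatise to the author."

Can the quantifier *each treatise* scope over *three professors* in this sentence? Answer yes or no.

Yes

*each treatise* and *three professors* are in the same minimal clause.
Ordinary QR to a clause-peripheral position gives the wide-scope LF for the lower DP.
Both orderings are possible: *three professors* > *each treatise* and *each treatise* > *three professors*.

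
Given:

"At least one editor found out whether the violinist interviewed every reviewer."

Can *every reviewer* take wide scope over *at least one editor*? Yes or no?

No

The DP *every reviewer* is contained in the embedded question *whether the violinist interviewed every reviewer*.
Embedded questions are wh-islands: a quantifier inside an indirect question cannot QR into the matrix clause.
There is no licit LF on which *every reviewer* c-commands *at least one editor*.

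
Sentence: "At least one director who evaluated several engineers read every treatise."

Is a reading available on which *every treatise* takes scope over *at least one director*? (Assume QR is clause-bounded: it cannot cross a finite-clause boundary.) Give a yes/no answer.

Although the sentence contains a relative clause (*who evaluated several engineers*), *every treatise* is outside it, in the matrix VP.
Nothing blocks QR of the lower DP to a position above the higher one, so inverse scope is available.

Yes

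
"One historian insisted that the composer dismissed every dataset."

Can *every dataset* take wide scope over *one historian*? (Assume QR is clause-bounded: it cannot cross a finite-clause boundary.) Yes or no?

The target quantifier *every dataset* is part of the finite complement clause *that the composer dismissed every dataset*.
Finite CP is the ceiling for QR here, by assumption.
*every dataset* > *one historian* would require crossing that boundary, which is illicit.
(Only the surface reading survives: one fixed historian with respect to all the relevant datasets.)

No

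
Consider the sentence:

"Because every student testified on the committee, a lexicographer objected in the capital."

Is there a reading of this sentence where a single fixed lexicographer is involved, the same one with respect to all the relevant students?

Yes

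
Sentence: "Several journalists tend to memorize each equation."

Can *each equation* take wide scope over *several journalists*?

Yes

Infinitival complements of raising predicates do not block QR; *each equation* and *several journalists* are effectively clausemates.
Nothing blocks QR of the lower DP to a position above the higher one, so inverse scope is available.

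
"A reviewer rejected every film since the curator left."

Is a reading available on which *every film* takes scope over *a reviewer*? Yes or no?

Neither queried DP is inside the adjunct, so the adjunct-island constraint does not apply.
No island intervenes, so both surface and inverse scope are derivable.

Yes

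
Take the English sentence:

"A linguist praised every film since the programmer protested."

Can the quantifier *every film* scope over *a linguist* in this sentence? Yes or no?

Yes

Neither queried DP is inside the adjunct, so the adjunct-island constraint does not apply.
Since no island is crossed, the inverse ordering is licensed alongside surface scope.
Both orderings are possible: *a linguist* > *every film* and *every film* > *a linguist*.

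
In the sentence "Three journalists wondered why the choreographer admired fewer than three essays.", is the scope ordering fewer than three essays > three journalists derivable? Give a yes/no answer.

*fewer than three essays* is embedded in the embedded question *why the choreographer admired fewer than three essays*.
QR across an interrogative CP boundary is ruled out as a wh-island violation.
Hence only narrow scope for *fewer than three essays* (under *three journalists*) survives.

No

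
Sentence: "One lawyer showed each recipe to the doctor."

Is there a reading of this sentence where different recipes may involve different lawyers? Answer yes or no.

The paraphrase describes the scope ordering *each recipe* > *one lawyer*.
Both DPs are arguments of the same predicate; there is no clause or island boundary between them.
No island intervenes, so both surface and inverse scope are derivable.

Yes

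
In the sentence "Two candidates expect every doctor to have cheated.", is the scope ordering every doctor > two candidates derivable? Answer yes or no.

*every doctor* is the subject of an ECM infinitive — the infinitival complement of an ECM verb is not a scope island, so *every doctor* can raise into the matrix clause.
No island intervenes, so both surface and inverse scope are derivable.

Yes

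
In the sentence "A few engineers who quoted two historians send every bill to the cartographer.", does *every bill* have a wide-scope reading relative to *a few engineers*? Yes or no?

Yes

Although the sentence contains a relative clause (*who quoted two historians*), *every bill* is outside it, in the matrix VP.
Nothing blocks QR of the lower DP to a position above the higher one, so inverse scope is available.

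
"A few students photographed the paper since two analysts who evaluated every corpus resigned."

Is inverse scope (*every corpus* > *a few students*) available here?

No

The DP *every corpus* is contained in the relative clause *who evaluated every corpus*, which is itself inside the adjunct *since two analysts who evaluated every corpus resigned*.
Both the relative clause and the enclosing adjunct are scope islands; QR cannot cross either.
There is no licit LF on which *every corpus* c-commands *a few students*.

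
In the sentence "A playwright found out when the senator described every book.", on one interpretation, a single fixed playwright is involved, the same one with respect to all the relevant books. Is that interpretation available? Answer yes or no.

Yes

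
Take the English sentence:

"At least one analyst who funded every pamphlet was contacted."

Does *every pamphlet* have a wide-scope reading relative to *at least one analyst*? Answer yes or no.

The target quantifier *every pamphlet* is part of the relative clause *who funded every pamphlet*.
Relative clauses block scope extraction: QR cannot target a position outside the modified NP.
So the wide-scope reading for *every pamphlet* is blocked.

No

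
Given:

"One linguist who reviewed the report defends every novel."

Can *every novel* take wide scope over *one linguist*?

The RC *who reviewed the report* is an island, but *every novel* is not inside it — it is the matrix object, a clausemate of *one linguist*.
QR within a single clause is free, so the lower quantifier may take scope over the higher one.

Yes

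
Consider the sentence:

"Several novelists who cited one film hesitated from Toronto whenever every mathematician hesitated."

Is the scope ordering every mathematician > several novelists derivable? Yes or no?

Structurally, *every mathematician* is inside the adjunct clause *whenever every mathematician hesitated*.
Adjunct clauses are scope islands: a quantifier inside an adjunct cannot raise into the matrix clause.
There is no licit LF on which *every mathematician* c-commands *several novelists*.

No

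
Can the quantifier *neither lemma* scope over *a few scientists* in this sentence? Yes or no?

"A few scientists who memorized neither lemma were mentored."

The DP *neither lemma* is contained in the relative clause *who memorized neither lemma*.
QR out of a relative clause is ruled out by the relative-clause island constraint.
So *neither lemma* cannot raise high enough to outscope *a few scientists*; only the surface ordering *a few scientists* > *neither lemma* is available.

No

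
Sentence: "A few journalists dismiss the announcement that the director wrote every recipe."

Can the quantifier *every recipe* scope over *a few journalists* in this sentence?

No

Structurally, *every recipe* is inside the complex NP *the announcement that the director wrote every recipe*.
The complex NP is opaque for QR — the quantifier is frozen inside the noun's complement.
*every recipe* is confined to the island and cannot take scope over *a few journalists*.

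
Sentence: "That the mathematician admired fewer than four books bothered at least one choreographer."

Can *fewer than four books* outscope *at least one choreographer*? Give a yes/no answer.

No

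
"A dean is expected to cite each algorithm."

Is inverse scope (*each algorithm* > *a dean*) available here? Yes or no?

Yes

Raising constructions are monoclausal for scope purposes; *each algorithm* is not separated from *a dean* by any island.
No island intervenes, so both surface and inverse scope are derivable.
So *each algorithm* > *a dean* is among the available readings.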